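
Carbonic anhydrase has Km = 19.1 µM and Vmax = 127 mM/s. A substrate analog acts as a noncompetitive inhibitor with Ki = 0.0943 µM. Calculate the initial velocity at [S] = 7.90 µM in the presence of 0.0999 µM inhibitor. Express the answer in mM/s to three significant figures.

18.0 mM/s

α = 1 + [I]/Ki = 1 + 0.0999/0.0943 = 2.059.
For a noncompetitive inhibitor, Vmax is reduced to Vmax/α while Km is unchanged: Km,app = 19.1 µM, Vmax,app = 61.7 mM/s.
v = Vmax,app·[S]/(Km,app + [S]) = 61.7 × 7.90/(19.1 + 7.90) = 18.0 mM/s.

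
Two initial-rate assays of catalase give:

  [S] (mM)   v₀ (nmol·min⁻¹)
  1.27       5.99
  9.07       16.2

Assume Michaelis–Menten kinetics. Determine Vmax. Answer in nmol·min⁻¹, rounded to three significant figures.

In reciprocal form, 1/v = (Km/Vmax)·(1/[S]) + 1/Vmax. The two points give (1/[S], 1/v) = (0.7874, 0.1669) and (0.1103, 0.06173).
Slope = (0.1669 − 0.06173)/(0.7874 − 0.1103) = 0.1554; intercept = 0.1669 − 0.1554×0.7874 = 0.04460.
Vmax = 1/intercept = 22.4 nmol·min⁻¹; Km = slope × Vmax = 0.1554 × 22.4 = 3.48 mM.

22.4 nmol·min⁻¹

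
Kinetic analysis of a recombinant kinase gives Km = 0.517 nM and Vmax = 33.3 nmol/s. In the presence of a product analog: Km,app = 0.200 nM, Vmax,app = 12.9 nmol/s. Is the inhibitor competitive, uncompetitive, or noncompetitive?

Both Km and Vmax decrease by the same factor (~2.59-fold) — characteristic of uncompetitive inhibition.

uncompetitive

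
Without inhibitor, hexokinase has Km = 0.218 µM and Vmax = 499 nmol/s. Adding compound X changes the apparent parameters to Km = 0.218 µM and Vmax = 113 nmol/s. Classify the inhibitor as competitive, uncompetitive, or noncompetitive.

Vmax decreases (499 → 113 nmol/s) while Km is unchanged — pure noncompetitive inhibition.

noncompetitive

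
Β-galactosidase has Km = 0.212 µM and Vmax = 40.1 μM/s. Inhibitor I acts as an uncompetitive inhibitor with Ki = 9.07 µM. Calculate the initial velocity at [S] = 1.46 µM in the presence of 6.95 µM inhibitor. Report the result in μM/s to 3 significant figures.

With α = 1 + [I]/Ki = 1 + 6.95/9.07 = 1.766, the uncompetitive rate law is v = (Vmax/α)·[S] / (Km/α + [S]).
v = (40.1/1.766)×1.46 / (0.212/1.766 + 1.46) = 33.15/1.580 = 21.0 μM/s.

21.0 μM/s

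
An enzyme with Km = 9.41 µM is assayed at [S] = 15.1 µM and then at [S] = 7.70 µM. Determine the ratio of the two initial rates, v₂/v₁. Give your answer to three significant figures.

0.730

Since Vmax cancels, v₂/v₁ = [S]₂(Km+[S]₁) / [S]₁(Km+[S]₂).
= 7.70×(9.41+15.1) / (15.1×(9.41+7.70)) = 188.7/258.4 = 0.730.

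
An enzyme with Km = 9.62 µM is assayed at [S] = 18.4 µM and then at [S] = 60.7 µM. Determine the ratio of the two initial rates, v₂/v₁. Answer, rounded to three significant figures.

1.31

The fractional saturations are [S]/(Km+[S]) = 18.4/28.02 = 0.6567 and 60.7/70.32 = 0.8632.
v₂/v₁ is just their ratio: 0.8632/0.6567 = 1.31.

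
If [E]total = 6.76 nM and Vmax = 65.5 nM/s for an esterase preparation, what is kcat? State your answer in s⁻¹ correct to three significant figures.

kcat = Vmax/[E]total = 65.5 nM/s / 6.76 nM = 9.69 s⁻¹.

9.69 s⁻¹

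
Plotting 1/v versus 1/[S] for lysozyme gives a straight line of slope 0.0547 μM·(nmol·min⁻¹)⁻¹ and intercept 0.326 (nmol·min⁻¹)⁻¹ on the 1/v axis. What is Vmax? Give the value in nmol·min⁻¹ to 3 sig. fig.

The y-intercept of a Lineweaver–Burk plot equals 1/Vmax, so Vmax = 1/0.326 = 3.07 nmol·min⁻¹.

3.07 nmol·min⁻¹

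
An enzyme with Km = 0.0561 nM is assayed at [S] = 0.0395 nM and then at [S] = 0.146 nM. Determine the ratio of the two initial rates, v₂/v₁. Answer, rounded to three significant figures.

The fractional saturations are [S]/(Km+[S]) = 0.0395/0.09560 = 0.4132 and 0.146/0.2021 = 0.7224.
v₂/v₁ is just their ratio: 0.7224/0.4132 = 1.75.

1.75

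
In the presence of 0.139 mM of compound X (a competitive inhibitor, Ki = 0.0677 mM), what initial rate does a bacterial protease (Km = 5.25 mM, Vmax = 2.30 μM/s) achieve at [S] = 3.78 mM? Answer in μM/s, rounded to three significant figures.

α = 1 + [I]/Ki = 1 + 0.139/0.0677 = 3.053.
For a competitive inhibitor, Vmax is unchanged and the apparent Km becomes α·Km: Km,app = 16.0 mM, Vmax,app = 2.30 μM/s.
v = Vmax,app·[S]/(Km,app + [S]) = 2.30 × 3.78/(16.0 + 3.78) = 0.439 μM/s.

0.439 μM/s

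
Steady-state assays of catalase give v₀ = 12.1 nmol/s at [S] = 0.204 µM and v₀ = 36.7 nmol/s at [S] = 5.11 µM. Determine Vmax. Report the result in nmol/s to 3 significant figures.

40.1 nmol/s

From v = Vmax[S]/(Km+[S]), each point gives Vmax = v(Km+[S])/[S].
Equating: 12.1(Km+0.204)/0.204 = 36.7(Km+5.11)/5.11.
59.31·Km + 12.1 = 7.182·Km + 36.7, so (59.31 − 7.182)·Km = 36.7 − 12.1.
Km = 24.60/52.13 = 0.472 µM; then Vmax = 12.1(0.472+0.204)/0.204 = 40.1 nmol/s.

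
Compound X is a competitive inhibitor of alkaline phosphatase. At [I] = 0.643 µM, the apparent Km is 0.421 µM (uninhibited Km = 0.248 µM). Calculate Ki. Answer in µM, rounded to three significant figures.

Competitive: Km,app = α·Km with α = 1 + [I]/Ki.
α = Km,app/Km = 0.421/0.248 = 1.698.
Ki = [I]/(α − 1) = 0.643/0.6976 = 0.922 µM.

0.922 µM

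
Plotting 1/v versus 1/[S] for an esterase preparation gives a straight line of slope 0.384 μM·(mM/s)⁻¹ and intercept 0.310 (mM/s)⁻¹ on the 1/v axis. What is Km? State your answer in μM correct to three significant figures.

y-intercept = 1/Vmax ⇒ Vmax = 3.23 mM/s; slope = Km/Vmax ⇒ Km = slope × Vmax.
Km = 0.384 × 3.23 = 1.24 μM.

1.24 μM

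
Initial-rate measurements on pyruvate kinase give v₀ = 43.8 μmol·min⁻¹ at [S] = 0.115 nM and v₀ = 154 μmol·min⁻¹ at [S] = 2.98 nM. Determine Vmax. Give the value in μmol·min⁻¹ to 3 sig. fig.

In reciprocal form, 1/v = (Km/Vmax)·(1/[S]) + 1/Vmax. The two points give (1/[S], 1/v) = (8.696, 0.02283) and (0.3356, 0.006494).
Slope = (0.02283 − 0.006494)/(8.696 − 0.3356) = 0.001954; intercept = 0.02283 − 0.001954×8.696 = 0.005838.
Vmax = 1/intercept = 171 μmol·min⁻¹; Km = slope × Vmax = 0.001954 × 171 = 0.335 nM.

171 μmol·min⁻¹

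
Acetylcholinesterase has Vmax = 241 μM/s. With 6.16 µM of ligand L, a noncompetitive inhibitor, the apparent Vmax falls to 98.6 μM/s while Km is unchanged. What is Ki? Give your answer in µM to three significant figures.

Noncompetitive: Vmax,app = Vmax/α with α = 1 + [I]/Ki.
α = Vmax/Vmax,app = 241/98.6 = 2.444.
Ki = [I]/(α − 1) = 6.16/1.444 = 4.27 µM.

4.27 µM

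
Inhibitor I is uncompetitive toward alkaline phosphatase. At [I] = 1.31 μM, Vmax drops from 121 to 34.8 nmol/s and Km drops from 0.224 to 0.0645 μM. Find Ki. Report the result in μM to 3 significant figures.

0.529 μM

Uncompetitive: Vmax,app = Vmax/α (and Km,app = Km/α) with α = 1 + [I]/Ki.
α = Vmax/Vmax,app = 121/34.8 = 3.477.
Since α = 1 + [I]/Ki, [I]/Ki = 3.477 − 1 = 2.477 and Ki = 1.31/2.477 = 0.529 μM.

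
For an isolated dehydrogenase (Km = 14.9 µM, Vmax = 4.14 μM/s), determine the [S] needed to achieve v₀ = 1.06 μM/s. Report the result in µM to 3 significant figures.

5.13 µM

The required fractional saturation is v/Vmax = 1.06/4.14 = 0.2560.
Then [S]/(Km+[S]) = 0.2560 ⇒ [S] = 14.9 × 0.2560/(1 − 0.2560) = 5.13 µM.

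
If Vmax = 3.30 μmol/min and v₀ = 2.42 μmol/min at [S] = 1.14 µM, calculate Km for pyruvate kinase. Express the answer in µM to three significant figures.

v/Vmax = 2.42/3.30 = 0.7333 = [S]/(Km+[S]).
So Km + [S] = [S]/0.7333 = 1.555 µM, giving Km = 1.555 − 1.14 = 0.415 µM.

0.415 µM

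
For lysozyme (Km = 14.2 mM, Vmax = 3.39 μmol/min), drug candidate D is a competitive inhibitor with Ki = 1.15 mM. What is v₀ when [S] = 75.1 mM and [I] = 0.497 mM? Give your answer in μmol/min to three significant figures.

2.67 μmol/min

α = 1 + [I]/Ki = 1 + 0.497/1.15 = 1.432.
For a competitive inhibitor, Vmax is unchanged and the apparent Km becomes α·Km: Km,app = 20.3 mM, Vmax,app = 3.39 μmol/min.
v = Vmax,app·[S]/(Km,app + [S]) = 3.39 × 75.1/(20.3 + 75.1) = 2.67 μmol/min.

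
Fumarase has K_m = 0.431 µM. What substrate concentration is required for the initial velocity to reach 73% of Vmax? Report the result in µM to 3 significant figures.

v/Vmax = [S]/(Km+[S]) = 0.73, so [S] = Km·0.73/(1 − 0.73) = 0.431 × 2.704.
[S] = 1.17 µM.

1.17 µM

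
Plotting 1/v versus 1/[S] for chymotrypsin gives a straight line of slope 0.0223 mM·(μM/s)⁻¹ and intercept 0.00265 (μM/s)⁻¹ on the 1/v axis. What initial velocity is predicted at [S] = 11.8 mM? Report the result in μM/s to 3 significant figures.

The y-intercept is 1/Vmax, so Vmax = 1/0.00265 = 377 μM/s.
The slope is Km/Vmax, so Km = 0.0223 × 377 = 8.42 mM.
Then v = 377 × 11.8/(8.42 + 11.8) = 220 μM/s.

220 μM/s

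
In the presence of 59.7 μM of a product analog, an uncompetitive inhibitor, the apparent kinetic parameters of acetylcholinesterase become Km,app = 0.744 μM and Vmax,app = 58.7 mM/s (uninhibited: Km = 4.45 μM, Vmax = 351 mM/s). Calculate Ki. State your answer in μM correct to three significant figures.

12.0 μM

Uncompetitive: Vmax,app = Vmax/α (and Km,app = Km/α) with α = 1 + [I]/Ki.
α = Vmax/Vmax,app = 351/58.7 = 5.980.
Ki = [I]/(α − 1) = 59.7/4.980 = 12.0 μM.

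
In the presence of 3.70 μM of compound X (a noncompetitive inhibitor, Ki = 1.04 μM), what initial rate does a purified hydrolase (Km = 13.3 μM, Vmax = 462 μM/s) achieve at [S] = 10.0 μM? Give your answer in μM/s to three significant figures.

With α = 1 + [I]/Ki = 1 + 3.70/1.04 = 4.558, the noncompetitive rate law is v = (Vmax/α)·[S] / (Km + [S]).
v = (462/4.558)×10.0 / (13.3 + 10.0) = 1014/23.30 = 43.5 μM/s.

43.5 μM/s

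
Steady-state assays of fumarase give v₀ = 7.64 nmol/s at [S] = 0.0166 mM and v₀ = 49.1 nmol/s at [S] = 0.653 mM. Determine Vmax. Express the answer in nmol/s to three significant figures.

From v = Vmax[S]/(Km+[S]), each point gives Vmax = v(Km+[S])/[S].
Equating: 7.64(Km+0.0166)/0.0166 = 49.1(Km+0.653)/0.653.
460.2·Km + 7.64 = 75.19·Km + 49.1, so (460.2 − 75.19)·Km = 49.1 − 7.64.
Km = 41.46/385.0 = 0.108 mM; then Vmax = 7.64(0.108+0.0166)/0.0166 = 57.2 nmol/s.

57.2 nmol/s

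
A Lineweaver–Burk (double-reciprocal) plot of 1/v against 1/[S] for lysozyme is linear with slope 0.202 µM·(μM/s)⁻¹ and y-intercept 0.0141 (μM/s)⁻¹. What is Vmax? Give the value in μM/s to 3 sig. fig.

70.9 μM/s

The y-intercept of a Lineweaver–Burk plot equals 1/Vmax, so Vmax = 1/0.0141 = 70.9 μM/s.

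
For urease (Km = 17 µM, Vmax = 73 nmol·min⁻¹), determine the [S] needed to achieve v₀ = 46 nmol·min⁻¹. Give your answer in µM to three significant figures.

29.0 µM

The required fractional saturation is v/Vmax = 46/73 = 0.6301.
Then [S]/(Km+[S]) = 0.6301 ⇒ [S] = 17 × 0.6301/(1 − 0.6301) = 29.0 µM.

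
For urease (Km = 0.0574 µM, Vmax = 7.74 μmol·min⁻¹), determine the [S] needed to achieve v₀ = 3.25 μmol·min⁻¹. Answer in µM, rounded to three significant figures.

The required fractional saturation is v/Vmax = 3.25/7.74 = 0.4199.
Then [S]/(Km+[S]) = 0.4199 ⇒ [S] = 0.0574 × 0.4199/(1 − 0.4199) = 0.0415 µM.

0.0415 µM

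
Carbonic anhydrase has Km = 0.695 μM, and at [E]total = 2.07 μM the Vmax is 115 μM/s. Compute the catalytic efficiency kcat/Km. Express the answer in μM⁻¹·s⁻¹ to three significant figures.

79.9 μM⁻¹·s⁻¹

kcat = Vmax/[E]total = 115/2.07 = 55.6 s⁻¹.
kcat/Km = 55.6/0.695 = 79.9 μM⁻¹·s⁻¹.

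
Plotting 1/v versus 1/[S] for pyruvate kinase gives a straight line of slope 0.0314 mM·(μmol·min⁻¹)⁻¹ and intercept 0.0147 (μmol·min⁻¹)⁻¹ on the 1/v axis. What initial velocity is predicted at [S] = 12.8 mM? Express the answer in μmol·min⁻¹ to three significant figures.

58.3 μmol·min⁻¹

The y-intercept is 1/Vmax, so Vmax = 1/0.0147 = 68.0 μmol·min⁻¹.
The slope is Km/Vmax, so Km = 0.0314 × 68.0 = 2.14 mM.
Then v = 68.0 × 12.8/(2.14 + 12.8) = 58.3 μmol·min⁻¹.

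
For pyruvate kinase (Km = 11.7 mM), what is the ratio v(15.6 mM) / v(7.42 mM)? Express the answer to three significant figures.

1.47

Since Vmax cancels, v₂/v₁ = [S]₂(Km+[S]₁) / [S]₁(Km+[S]₂).
= 15.6×(11.7+7.42) / (7.42×(11.7+15.6)) = 298.3/202.6 = 1.47.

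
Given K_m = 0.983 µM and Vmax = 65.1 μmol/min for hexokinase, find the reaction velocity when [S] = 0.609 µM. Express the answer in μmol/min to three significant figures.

[S]/(Km+[S]) = 0.609/1.592 = 0.3825, the fractional saturation.
v = 0.3825 × Vmax = 0.3825 × 65.1 = 24.9 μmol/min.

24.9 μmol/min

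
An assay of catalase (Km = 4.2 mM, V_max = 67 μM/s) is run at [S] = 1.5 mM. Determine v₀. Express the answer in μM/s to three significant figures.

v = Vmax·[S]/(Km + [S]) = 67 × 1.5 / (4.2 + 1.5)
  = 100.5 / 5.700 = 17.6 μM/s.

17.6 μM/s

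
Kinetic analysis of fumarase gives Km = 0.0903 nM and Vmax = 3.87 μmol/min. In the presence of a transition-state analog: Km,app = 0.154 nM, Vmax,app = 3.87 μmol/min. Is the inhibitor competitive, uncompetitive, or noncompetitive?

competitive

Km increases (0.0903 → 0.154 nM) while Vmax is unchanged — the hallmark of competitive inhibition.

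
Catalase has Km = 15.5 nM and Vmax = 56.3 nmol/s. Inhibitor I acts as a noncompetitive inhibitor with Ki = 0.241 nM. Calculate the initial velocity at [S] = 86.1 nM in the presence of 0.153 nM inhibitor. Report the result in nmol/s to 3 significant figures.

α = 1 + [I]/Ki = 1 + 0.153/0.241 = 1.635.
For a noncompetitive inhibitor, Vmax is reduced to Vmax/α while Km is unchanged: Km,app = 15.5 nM, Vmax,app = 34.4 nmol/s.
v = Vmax,app·[S]/(Km,app + [S]) = 34.4 × 86.1/(15.5 + 86.1) = 29.2 nmol/s.

29.2 nmol/s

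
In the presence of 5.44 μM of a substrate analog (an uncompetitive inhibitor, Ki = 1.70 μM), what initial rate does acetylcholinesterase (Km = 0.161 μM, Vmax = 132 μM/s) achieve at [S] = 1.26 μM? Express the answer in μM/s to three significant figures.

With α = 1 + [I]/Ki = 1 + 5.44/1.70 = 4.200, the uncompetitive rate law is v = (Vmax/α)·[S] / (Km/α + [S]).
v = (132/4.200)×1.26 / (0.161/4.200 + 1.26) = 39.60/1.298 = 30.5 μM/s.

30.5 μM/s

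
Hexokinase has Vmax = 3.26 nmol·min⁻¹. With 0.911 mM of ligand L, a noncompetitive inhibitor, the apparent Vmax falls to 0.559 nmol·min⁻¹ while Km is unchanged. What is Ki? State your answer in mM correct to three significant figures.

0.189 mM

Noncompetitive: Vmax,app = Vmax/α with α = 1 + [I]/Ki.
α = Vmax/Vmax,app = 3.26/0.559 = 5.832.
Ki = [I]/(α − 1) = 0.911/4.832 = 0.189 mM.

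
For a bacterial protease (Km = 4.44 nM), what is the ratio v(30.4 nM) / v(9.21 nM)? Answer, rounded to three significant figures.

Since Vmax cancels, v₂/v₁ = [S]₂(Km+[S]₁) / [S]₁(Km+[S]₂).
= 30.4×(4.44+9.21) / (9.21×(4.44+30.4)) = 415.0/320.9 = 1.29.

1.29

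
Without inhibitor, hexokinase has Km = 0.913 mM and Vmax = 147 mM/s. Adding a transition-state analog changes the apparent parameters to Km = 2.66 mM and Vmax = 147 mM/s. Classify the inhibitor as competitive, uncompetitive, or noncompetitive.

competitive

Km increases (0.913 → 2.66 mM) while Vmax is unchanged — the hallmark of competitive inhibition.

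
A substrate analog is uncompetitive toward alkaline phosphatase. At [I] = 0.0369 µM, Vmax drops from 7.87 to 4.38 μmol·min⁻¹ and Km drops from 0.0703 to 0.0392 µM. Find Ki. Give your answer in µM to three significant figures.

0.0463 µM

Uncompetitive: Vmax,app = Vmax/α (and Km,app = Km/α) with α = 1 + [I]/Ki.
α = Vmax/Vmax,app = 7.87/4.38 = 1.797.
Ki = [I]/(α − 1) = 0.0369/0.7968 = 0.0463 µM.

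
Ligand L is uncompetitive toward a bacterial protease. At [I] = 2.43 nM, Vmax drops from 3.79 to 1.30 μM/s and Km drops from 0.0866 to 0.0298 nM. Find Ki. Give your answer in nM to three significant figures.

Uncompetitive: Vmax,app = Vmax/α (and Km,app = Km/α) with α = 1 + [I]/Ki.
α = Vmax/Vmax,app = 3.79/1.30 = 2.915.
Since α = 1 + [I]/Ki, [I]/Ki = 2.915 − 1 = 1.915 and Ki = 2.43/1.915 = 1.27 nM.

1.27 nM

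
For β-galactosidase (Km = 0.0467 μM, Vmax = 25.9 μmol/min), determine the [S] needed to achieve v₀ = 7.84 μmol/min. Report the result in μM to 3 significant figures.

The required fractional saturation is v/Vmax = 7.84/25.9 = 0.3027.
Then [S]/(Km+[S]) = 0.3027 ⇒ [S] = 0.0467 × 0.3027/(1 − 0.3027) = 0.0203 μM.

0.0203 μM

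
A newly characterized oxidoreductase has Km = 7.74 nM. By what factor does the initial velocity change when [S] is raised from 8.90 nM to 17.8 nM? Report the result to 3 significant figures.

The fractional saturations are [S]/(Km+[S]) = 8.90/16.64 = 0.5349 and 17.8/25.54 = 0.6969.
v₂/v₁ is just their ratio: 0.6969/0.5349 = 1.30.

1.30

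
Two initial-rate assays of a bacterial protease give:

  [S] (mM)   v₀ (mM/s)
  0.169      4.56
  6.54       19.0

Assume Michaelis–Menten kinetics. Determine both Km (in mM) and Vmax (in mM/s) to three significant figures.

Km = 0.600 mM; Vmax = 20.7 mM/s

From v = Vmax[S]/(Km+[S]), each point gives Vmax = v(Km+[S])/[S].
Equating: 4.56(Km+0.169)/0.169 = 19.0(Km+6.54)/6.54.
26.98·Km + 4.56 = 2.905·Km + 19.0, so (26.98 − 2.905)·Km = 19.0 − 4.56.
Km = 14.44/24.08 = 0.600 mM; then Vmax = 4.56(0.600+0.169)/0.169 = 20.7 mM/s.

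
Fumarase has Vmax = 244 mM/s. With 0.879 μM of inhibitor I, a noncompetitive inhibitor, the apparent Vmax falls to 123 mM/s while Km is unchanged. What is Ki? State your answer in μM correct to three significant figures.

Noncompetitive: Vmax,app = Vmax/α with α = 1 + [I]/Ki.
α = Vmax/Vmax,app = 244/123 = 1.984.
Ki = [I]/(α − 1) = 0.879/0.9837 = 0.894 μM.

0.894 μM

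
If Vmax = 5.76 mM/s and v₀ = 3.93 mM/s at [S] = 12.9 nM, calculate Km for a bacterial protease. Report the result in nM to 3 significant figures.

6.01 nM

From v = Vmax[S]/(Km+[S]), Km = [S](Vmax − v)/v.
Km = 12.9 × (5.76 − 3.93) / 3.93 = 23.61/3.93 = 6.01 nM.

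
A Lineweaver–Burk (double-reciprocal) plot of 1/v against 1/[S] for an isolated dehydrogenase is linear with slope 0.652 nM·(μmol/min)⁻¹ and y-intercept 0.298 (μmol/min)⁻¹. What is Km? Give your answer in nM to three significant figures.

2.19 nM

y-intercept = 1/Vmax ⇒ Vmax = 3.36 μmol/min; slope = Km/Vmax ⇒ Km = slope × Vmax.
Km = 0.652 × 3.36 = 2.19 nM.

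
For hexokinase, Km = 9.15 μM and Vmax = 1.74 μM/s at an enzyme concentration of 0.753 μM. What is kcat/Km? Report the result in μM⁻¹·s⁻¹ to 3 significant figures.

0.253 μM⁻¹·s⁻¹

kcat = Vmax/[E]total = 1.74/0.753 = 2.31 s⁻¹.
kcat/Km = 2.31/9.15 = 0.253 μM⁻¹·s⁻¹.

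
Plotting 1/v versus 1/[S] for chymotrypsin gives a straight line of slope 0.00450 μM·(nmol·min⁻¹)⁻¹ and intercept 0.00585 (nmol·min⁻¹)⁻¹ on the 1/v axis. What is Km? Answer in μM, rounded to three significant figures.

0.769 μM

y-intercept = 1/Vmax ⇒ Vmax = 171 nmol·min⁻¹; slope = Km/Vmax ⇒ Km = slope × Vmax.
Km = 0.00450 × 171 = 0.769 μM.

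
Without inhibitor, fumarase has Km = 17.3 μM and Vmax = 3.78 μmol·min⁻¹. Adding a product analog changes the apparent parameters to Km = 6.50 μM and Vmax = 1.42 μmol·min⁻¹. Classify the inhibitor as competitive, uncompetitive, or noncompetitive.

Both Km and Vmax decrease by the same factor (~2.66-fold) — characteristic of uncompetitive inhibition.

uncompetitive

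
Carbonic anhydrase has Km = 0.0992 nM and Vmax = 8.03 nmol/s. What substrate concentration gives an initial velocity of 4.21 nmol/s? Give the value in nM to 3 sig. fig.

Rearranging v = Vmax[S]/(Km+[S]) gives [S] = Km·v/(Vmax − v).
[S] = 0.0992 × 4.21 / (8.03 − 4.21) = 0.4176/3.820 = 0.109 nM.

0.109 nM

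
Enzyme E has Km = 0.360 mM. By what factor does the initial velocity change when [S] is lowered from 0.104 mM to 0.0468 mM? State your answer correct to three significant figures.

0.513

The fractional saturations are [S]/(Km+[S]) = 0.104/0.4640 = 0.2241 and 0.0468/0.4068 = 0.1150.
v₂/v₁ is just their ratio: 0.1150/0.2241 = 0.513.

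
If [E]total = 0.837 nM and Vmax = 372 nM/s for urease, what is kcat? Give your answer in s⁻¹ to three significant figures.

444 s⁻¹

kcat = Vmax/[E]total = 372 nM/s / 0.837 nM = 444 s⁻¹.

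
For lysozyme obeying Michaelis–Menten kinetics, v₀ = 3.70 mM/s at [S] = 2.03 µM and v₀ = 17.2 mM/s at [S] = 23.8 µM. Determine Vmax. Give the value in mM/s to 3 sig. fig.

26.1 mM/s

From v = Vmax[S]/(Km+[S]), each point gives Vmax = v(Km+[S])/[S].
Equating: 3.70(Km+2.03)/2.03 = 17.2(Km+23.8)/23.8.
1.823·Km + 3.70 = 0.7227·Km + 17.2, so (1.823 − 0.7227)·Km = 17.2 − 3.70.
Km = 13.50/1.100 = 12.3 µM; then Vmax = 3.70(12.3+2.03)/2.03 = 26.1 mM/s.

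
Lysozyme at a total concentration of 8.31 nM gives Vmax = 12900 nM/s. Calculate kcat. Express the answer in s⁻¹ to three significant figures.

kcat = Vmax/[E]total = 12900 nM/s / 8.31 nM = 1550 s⁻¹.

1550 s⁻¹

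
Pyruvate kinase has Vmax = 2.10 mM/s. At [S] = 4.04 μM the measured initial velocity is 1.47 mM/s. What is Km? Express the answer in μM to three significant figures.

1.73 μM

From v = Vmax[S]/(Km+[S]), Km = [S](Vmax − v)/v.
Km = 4.04 × (2.10 − 1.47) / 1.47 = 2.545/1.47 = 1.73 μM.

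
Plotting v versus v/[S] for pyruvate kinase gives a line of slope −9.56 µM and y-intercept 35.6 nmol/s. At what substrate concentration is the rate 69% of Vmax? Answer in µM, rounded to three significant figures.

The Eadie–Hofstee slope gives Km = 9.56 µM (slope = −Km).
v/Vmax = [S]/(Km+[S]) = 0.69 ⇒ [S] = Km·0.69/(1−0.69) = 9.56 × 2.226 = 21.3 µM.

21.3 µM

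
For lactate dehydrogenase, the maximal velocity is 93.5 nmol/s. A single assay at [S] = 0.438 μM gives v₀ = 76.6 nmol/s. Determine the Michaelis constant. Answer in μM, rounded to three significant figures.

From v = Vmax[S]/(Km+[S]), Km = [S](Vmax − v)/v.
Km = 0.438 × (93.5 − 76.6) / 76.6 = 7.402/76.6 = 0.0966 μM.

0.0966 μM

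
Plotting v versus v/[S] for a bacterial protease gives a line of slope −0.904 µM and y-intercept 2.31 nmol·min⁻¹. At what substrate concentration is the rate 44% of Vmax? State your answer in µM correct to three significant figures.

The Eadie–Hofstee slope gives Km = 0.904 µM (slope = −Km).
v/Vmax = [S]/(Km+[S]) = 0.44 ⇒ [S] = Km·0.44/(1−0.44) = 0.904 × 0.7857 = 0.710 µM.

0.710 µM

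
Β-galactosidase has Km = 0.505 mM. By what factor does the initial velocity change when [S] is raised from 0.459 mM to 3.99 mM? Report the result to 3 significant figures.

1.86

Since Vmax cancels, v₂/v₁ = [S]₂(Km+[S]₁) / [S]₁(Km+[S]₂).
= 3.99×(0.505+0.459) / (0.459×(0.505+3.99)) = 3.846/2.063 = 1.86.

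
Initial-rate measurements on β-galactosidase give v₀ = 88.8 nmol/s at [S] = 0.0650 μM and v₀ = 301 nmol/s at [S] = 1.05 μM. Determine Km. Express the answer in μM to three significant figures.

0.197 μM

From v = Vmax[S]/(Km+[S]), each point gives Vmax = v(Km+[S])/[S].
Equating: 88.8(Km+0.0650)/0.0650 = 301(Km+1.05)/1.05.
1366·Km + 88.8 = 286.7·Km + 301, so (1366 − 286.7)·Km = 301 − 88.8.
Km = 212.2/1079 = 0.197 μM; then Vmax = 88.8(0.197+0.0650)/0.0650 = 357 nmol/s.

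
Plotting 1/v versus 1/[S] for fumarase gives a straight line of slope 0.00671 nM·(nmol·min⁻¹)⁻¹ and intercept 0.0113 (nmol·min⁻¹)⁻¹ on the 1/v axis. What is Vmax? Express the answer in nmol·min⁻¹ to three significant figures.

The y-intercept of a Lineweaver–Burk plot equals 1/Vmax, so Vmax = 1/0.0113 = 88.5 nmol·min⁻¹.

88.5 nmol·min⁻¹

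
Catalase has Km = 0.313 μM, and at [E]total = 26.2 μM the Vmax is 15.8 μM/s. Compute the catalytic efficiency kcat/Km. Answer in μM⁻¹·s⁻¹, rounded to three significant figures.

1.93 μM⁻¹·s⁻¹

kcat = Vmax/[E]total = 15.8/26.2 = 0.603 s⁻¹.
kcat/Km = 0.603/0.313 = 1.93 μM⁻¹·s⁻¹.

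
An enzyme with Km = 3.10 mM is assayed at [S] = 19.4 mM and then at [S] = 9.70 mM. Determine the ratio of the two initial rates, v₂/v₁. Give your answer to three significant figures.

Since Vmax cancels, v₂/v₁ = [S]₂(Km+[S]₁) / [S]₁(Km+[S]₂).
= 9.70×(3.10+19.4) / (19.4×(3.10+9.70)) = 218.2/248.3 = 0.879.

0.879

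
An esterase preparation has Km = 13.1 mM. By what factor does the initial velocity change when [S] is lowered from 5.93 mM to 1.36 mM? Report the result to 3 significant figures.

Since Vmax cancels, v₂/v₁ = [S]₂(Km+[S]₁) / [S]₁(Km+[S]₂).
= 1.36×(13.1+5.93) / (5.93×(13.1+1.36)) = 25.88/85.75 = 0.302.

0.302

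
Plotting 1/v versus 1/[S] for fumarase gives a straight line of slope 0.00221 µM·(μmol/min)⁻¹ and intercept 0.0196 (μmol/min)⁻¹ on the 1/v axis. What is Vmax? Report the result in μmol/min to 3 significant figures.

The y-intercept of a Lineweaver–Burk plot equals 1/Vmax, so Vmax = 1/0.0196 = 51.0 μmol/min.

51.0 μmol/min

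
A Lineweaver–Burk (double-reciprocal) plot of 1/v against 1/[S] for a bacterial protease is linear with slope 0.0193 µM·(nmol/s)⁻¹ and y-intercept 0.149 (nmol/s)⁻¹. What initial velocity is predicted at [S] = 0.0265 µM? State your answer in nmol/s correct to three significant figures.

1.14 nmol/s

The y-intercept is 1/Vmax, so Vmax = 1/0.149 = 6.71 nmol/s.
The slope is Km/Vmax, so Km = 0.0193 × 6.71 = 0.130 µM.
Then v = 6.71 × 0.0265/(0.130 + 0.0265) = 1.14 nmol/s.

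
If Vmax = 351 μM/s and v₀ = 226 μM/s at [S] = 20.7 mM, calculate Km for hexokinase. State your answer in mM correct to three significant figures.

From v = Vmax[S]/(Km+[S]), Km = [S](Vmax − v)/v.
Km = 20.7 × (351 − 226) / 226 = 2588/226 = 11.4 mM.

11.4 mM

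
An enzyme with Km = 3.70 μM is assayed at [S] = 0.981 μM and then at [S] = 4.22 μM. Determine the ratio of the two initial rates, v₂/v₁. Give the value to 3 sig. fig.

2.54

Since Vmax cancels, v₂/v₁ = [S]₂(Km+[S]₁) / [S]₁(Km+[S]₂).
= 4.22×(3.70+0.981) / (0.981×(3.70+4.22)) = 19.75/7.770 = 2.54.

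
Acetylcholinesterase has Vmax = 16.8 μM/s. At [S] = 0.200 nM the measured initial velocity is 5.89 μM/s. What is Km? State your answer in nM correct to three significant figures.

v/Vmax = 5.89/16.8 = 0.3506 = [S]/(Km+[S]).
So Km + [S] = [S]/0.3506 = 0.5705 nM, giving Km = 0.5705 − 0.200 = 0.370 nM.

0.370 nM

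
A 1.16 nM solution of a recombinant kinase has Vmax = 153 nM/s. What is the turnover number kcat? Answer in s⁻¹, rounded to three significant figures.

132 s⁻¹

kcat = Vmax/[E]total = 153 nM/s / 1.16 nM = 132 s⁻¹.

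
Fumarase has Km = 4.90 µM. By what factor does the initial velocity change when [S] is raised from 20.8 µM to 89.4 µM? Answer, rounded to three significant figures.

The fractional saturations are [S]/(Km+[S]) = 20.8/25.70 = 0.8093 and 89.4/94.30 = 0.9480.
v₂/v₁ is just their ratio: 0.9480/0.8093 = 1.17.

1.17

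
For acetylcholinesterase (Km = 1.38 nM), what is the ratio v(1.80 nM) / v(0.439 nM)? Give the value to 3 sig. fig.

The fractional saturations are [S]/(Km+[S]) = 0.439/1.819 = 0.2413 and 1.80/3.180 = 0.5660.
v₂/v₁ is just their ratio: 0.5660/0.2413 = 2.35.

2.35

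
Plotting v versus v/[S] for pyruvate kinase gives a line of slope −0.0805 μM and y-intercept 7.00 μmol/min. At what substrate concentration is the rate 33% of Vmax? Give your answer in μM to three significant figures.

0.0396 μM

The Eadie–Hofstee slope gives Km = 0.0805 μM (slope = −Km).
v/Vmax = [S]/(Km+[S]) = 0.33 ⇒ [S] = Km·0.33/(1−0.33) = 0.0805 × 0.4925 = 0.0396 μM.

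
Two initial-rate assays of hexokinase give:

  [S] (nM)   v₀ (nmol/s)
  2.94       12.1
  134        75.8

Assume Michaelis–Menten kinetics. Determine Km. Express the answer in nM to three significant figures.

17.9 nM

From v = Vmax[S]/(Km+[S]), each point gives Vmax = v(Km+[S])/[S].
Equating: 12.1(Km+2.94)/2.94 = 75.8(Km+134)/134.
4.116·Km + 12.1 = 0.5657·Km + 75.8, so (4.116 − 0.5657)·Km = 75.8 − 12.1.
Km = 63.70/3.550 = 17.9 nM; then Vmax = 12.1(17.9+2.94)/2.94 = 86.0 nmol/s.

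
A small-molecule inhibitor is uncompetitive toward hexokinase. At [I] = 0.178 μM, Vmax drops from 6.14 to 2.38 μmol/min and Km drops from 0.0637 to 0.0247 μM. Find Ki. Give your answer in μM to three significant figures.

0.113 μM

Uncompetitive: Vmax,app = Vmax/α (and Km,app = Km/α) with α = 1 + [I]/Ki.
α = Vmax/Vmax,app = 6.14/2.38 = 2.580.
Since α = 1 + [I]/Ki, [I]/Ki = 2.580 − 1 = 1.580 and Ki = 0.178/1.580 = 0.113 μM.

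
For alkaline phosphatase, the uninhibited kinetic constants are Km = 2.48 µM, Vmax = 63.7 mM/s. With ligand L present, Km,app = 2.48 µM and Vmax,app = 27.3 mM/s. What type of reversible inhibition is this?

Vmax decreases (63.7 → 27.3 mM/s) while Km is unchanged — pure noncompetitive inhibition.

noncompetitive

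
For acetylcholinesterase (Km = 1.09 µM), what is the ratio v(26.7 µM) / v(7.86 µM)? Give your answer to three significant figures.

The fractional saturations are [S]/(Km+[S]) = 7.86/8.950 = 0.8782 and 26.7/27.79 = 0.9608.
v₂/v₁ is just their ratio: 0.9608/0.8782 = 1.09.

1.09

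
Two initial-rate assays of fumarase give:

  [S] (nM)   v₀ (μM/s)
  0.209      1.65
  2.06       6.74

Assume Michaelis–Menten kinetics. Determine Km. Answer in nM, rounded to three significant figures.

In reciprocal form, 1/v = (Km/Vmax)·(1/[S]) + 1/Vmax. The two points give (1/[S], 1/v) = (4.785, 0.6061) and (0.4854, 0.1484).
Slope = (0.6061 − 0.1484)/(4.785 − 0.4854) = 0.1065; intercept = 0.6061 − 0.1065×4.785 = 0.09669.
Vmax = 1/intercept = 10.3 μM/s; Km = slope × Vmax = 0.1065 × 10.3 = 1.10 nM.

1.10 nM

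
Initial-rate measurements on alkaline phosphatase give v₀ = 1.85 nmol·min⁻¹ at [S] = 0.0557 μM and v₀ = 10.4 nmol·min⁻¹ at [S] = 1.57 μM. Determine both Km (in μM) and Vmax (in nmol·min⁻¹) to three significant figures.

From v = Vmax[S]/(Km+[S]), each point gives Vmax = v(Km+[S])/[S].
Equating: 1.85(Km+0.0557)/0.0557 = 10.4(Km+1.57)/1.57.
33.21·Km + 1.85 = 6.624·Km + 10.4, so (33.21 − 6.624)·Km = 10.4 − 1.85.
Km = 8.550/26.59 = 0.322 μM; then Vmax = 1.85(0.322+0.0557)/0.0557 = 12.5 nmol·min⁻¹.

Km = 0.322 μM; Vmax = 12.5 nmol·min⁻¹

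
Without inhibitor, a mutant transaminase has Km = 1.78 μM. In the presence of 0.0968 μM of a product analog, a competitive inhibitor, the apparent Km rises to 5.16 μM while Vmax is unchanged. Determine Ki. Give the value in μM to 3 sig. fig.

0.0510 μM

Competitive: Km,app = α·Km with α = 1 + [I]/Ki.
α = Km,app/Km = 5.16/1.78 = 2.899.
Since α = 1 + [I]/Ki, [I]/Ki = 2.899 − 1 = 1.899 and Ki = 0.0968/1.899 = 0.0510 μM.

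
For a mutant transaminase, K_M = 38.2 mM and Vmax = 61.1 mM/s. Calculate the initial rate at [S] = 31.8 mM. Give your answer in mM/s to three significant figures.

27.8 mM/s

v = Vmax·[S]/(Km + [S]) = 61.1 × 31.8 / (38.2 + 31.8)
  = 1943 / 70.00 = 27.8 mM/s.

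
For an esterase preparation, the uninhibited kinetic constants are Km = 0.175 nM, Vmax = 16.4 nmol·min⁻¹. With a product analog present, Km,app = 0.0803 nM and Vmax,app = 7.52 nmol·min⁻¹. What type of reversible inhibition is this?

Both Km and Vmax decrease by the same factor (~2.18-fold) — characteristic of uncompetitive inhibition.

uncompetitive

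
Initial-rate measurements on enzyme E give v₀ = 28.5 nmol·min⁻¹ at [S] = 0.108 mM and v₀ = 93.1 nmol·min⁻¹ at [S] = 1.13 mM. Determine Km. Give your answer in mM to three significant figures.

0.356 mM

In reciprocal form, 1/v = (Km/Vmax)·(1/[S]) + 1/Vmax. The two points give (1/[S], 1/v) = (9.259, 0.03509) and (0.8850, 0.01074).
Slope = (0.03509 − 0.01074)/(9.259 − 0.8850) = 0.002907; intercept = 0.03509 − 0.002907×9.259 = 0.008168.
Vmax = 1/intercept = 122 nmol·min⁻¹; Km = slope × Vmax = 0.002907 × 122 = 0.356 mM.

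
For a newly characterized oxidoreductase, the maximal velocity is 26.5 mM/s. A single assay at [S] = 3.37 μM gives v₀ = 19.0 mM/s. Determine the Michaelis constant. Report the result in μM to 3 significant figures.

v/Vmax = 19.0/26.5 = 0.7170 = [S]/(Km+[S]).
So Km + [S] = [S]/0.7170 = 4.700 μM, giving Km = 4.700 − 3.37 = 1.33 μM.

1.33 μM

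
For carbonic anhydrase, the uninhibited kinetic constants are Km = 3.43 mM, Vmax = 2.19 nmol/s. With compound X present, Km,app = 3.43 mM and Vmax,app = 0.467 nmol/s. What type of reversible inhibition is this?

Vmax decreases (2.19 → 0.467 nmol/s) while Km is unchanged — pure noncompetitive inhibition.

noncompetitive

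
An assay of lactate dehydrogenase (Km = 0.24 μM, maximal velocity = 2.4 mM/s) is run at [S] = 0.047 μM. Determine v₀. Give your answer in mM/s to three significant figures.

v = Vmax·[S]/(Km + [S]) = 2.4 × 0.047 / (0.24 + 0.047)
  = 0.1128 / 0.2870 = 0.393 mM/s.

0.393 mM/s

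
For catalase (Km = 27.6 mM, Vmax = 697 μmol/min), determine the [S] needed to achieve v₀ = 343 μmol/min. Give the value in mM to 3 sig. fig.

26.7 mM

The required fractional saturation is v/Vmax = 343/697 = 0.4921.
Then [S]/(Km+[S]) = 0.4921 ⇒ [S] = 27.6 × 0.4921/(1 − 0.4921) = 26.7 mM.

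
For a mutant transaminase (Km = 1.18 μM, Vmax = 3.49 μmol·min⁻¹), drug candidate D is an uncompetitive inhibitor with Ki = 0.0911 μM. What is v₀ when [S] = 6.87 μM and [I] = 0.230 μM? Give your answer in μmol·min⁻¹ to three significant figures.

With α = 1 + [I]/Ki = 1 + 0.230/0.0911 = 3.525, the uncompetitive rate law is v = (Vmax/α)·[S] / (Km/α + [S]).
v = (3.49/3.525)×6.87 / (1.18/3.525 + 6.87) = 6.802/7.205 = 0.944 μmol·min⁻¹.

0.944 μmol·min⁻¹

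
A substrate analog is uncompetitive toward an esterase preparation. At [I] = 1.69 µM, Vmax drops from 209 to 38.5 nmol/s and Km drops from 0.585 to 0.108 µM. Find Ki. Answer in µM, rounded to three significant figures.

Uncompetitive: Vmax,app = Vmax/α (and Km,app = Km/α) with α = 1 + [I]/Ki.
α = Vmax/Vmax,app = 209/38.5 = 5.429.
Since α = 1 + [I]/Ki, [I]/Ki = 5.429 − 1 = 4.429 and Ki = 1.69/4.429 = 0.382 µM.

0.382 µM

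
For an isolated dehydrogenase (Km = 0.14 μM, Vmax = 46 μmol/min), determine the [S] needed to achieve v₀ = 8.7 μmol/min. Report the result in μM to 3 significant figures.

The required fractional saturation is v/Vmax = 8.7/46 = 0.1891.
Then [S]/(Km+[S]) = 0.1891 ⇒ [S] = 0.14 × 0.1891/(1 − 0.1891) = 0.0327 μM.

0.0327 μM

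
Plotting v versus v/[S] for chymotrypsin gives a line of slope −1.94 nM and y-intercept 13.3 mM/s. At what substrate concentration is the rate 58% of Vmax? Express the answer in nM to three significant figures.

2.68 nM

The Eadie–Hofstee slope gives Km = 1.94 nM (slope = −Km).
v/Vmax = [S]/(Km+[S]) = 0.58 ⇒ [S] = Km·0.58/(1−0.58) = 1.94 × 1.381 = 2.68 nM.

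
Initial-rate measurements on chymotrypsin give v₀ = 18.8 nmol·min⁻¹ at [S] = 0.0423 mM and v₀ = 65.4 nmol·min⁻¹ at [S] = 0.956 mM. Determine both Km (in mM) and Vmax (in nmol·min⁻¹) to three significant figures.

In reciprocal form, 1/v = (Km/Vmax)·(1/[S]) + 1/Vmax. The two points give (1/[S], 1/v) = (23.64, 0.05319) and (1.046, 0.01529).
Slope = (0.05319 − 0.01529)/(23.64 − 1.046) = 0.001677; intercept = 0.05319 − 0.001677×23.64 = 0.01354.
Vmax = 1/intercept = 73.9 nmol·min⁻¹; Km = slope × Vmax = 0.001677 × 73.9 = 0.124 mM.

Km = 0.124 mM; Vmax = 73.9 nmol·min⁻¹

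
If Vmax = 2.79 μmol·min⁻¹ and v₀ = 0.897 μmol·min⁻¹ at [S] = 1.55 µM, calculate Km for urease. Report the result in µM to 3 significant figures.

3.27 µM

From v = Vmax[S]/(Km+[S]), Km = [S](Vmax − v)/v.
Km = 1.55 × (2.79 − 0.897) / 0.897 = 2.934/0.897 = 3.27 µM.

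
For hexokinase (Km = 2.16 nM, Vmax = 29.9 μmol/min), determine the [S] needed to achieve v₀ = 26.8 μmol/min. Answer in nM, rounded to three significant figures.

Rearranging v = Vmax[S]/(Km+[S]) gives [S] = Km·v/(Vmax − v).
[S] = 2.16 × 26.8 / (29.9 − 26.8) = 57.89/3.100 = 18.7 nM.

18.7 nM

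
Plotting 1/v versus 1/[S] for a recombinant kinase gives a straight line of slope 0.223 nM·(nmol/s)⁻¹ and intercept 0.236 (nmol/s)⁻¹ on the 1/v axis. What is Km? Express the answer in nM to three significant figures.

0.945 nM

y-intercept = 1/Vmax ⇒ Vmax = 4.24 nmol/s; slope = Km/Vmax ⇒ Km = slope × Vmax.
Km = 0.223 × 4.24 = 0.945 nM.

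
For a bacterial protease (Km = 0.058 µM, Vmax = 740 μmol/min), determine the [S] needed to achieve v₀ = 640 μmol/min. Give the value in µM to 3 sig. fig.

The required fractional saturation is v/Vmax = 640/740 = 0.8649.
Then [S]/(Km+[S]) = 0.8649 ⇒ [S] = 0.058 × 0.8649/(1 − 0.8649) = 0.371 µM.

0.371 µM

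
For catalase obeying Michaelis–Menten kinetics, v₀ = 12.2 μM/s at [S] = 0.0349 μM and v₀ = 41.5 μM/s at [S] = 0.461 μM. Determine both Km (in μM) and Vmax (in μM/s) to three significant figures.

Km = 0.113 μM; Vmax = 51.7 μM/s

From v = Vmax[S]/(Km+[S]), each point gives Vmax = v(Km+[S])/[S].
Equating: 12.2(Km+0.0349)/0.0349 = 41.5(Km+0.461)/0.461.
349.6·Km + 12.2 = 90.02·Km + 41.5, so (349.6 − 90.02)·Km = 41.5 − 12.2.
Km = 29.30/259.5 = 0.113 μM; then Vmax = 12.2(0.113+0.0349)/0.0349 = 51.7 μM/s.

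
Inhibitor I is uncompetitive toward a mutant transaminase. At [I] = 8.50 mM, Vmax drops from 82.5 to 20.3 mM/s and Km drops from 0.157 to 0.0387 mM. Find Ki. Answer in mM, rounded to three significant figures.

2.77 mM

Uncompetitive: Vmax,app = Vmax/α (and Km,app = Km/α) with α = 1 + [I]/Ki.
α = Vmax/Vmax,app = 82.5/20.3 = 4.064.
Since α = 1 + [I]/Ki, [I]/Ki = 4.064 − 1 = 3.064 and Ki = 8.50/3.064 = 2.77 mM.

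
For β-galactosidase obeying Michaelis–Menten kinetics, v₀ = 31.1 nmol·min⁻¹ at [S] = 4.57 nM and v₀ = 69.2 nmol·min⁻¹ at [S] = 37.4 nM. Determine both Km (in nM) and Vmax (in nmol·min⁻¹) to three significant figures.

From v = Vmax[S]/(Km+[S]), each point gives Vmax = v(Km+[S])/[S].
Equating: 31.1(Km+4.57)/4.57 = 69.2(Km+37.4)/37.4.
6.805·Km + 31.1 = 1.850·Km + 69.2, so (6.805 − 1.850)·Km = 69.2 − 31.1.
Km = 38.10/4.955 = 7.69 nM; then Vmax = 31.1(7.69+4.57)/4.57 = 83.4 nmol·min⁻¹.

Km = 7.69 nM; Vmax = 83.4 nmol·min⁻¹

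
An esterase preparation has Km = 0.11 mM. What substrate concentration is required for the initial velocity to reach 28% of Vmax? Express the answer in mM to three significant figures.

v/Vmax = [S]/(Km+[S]) = 0.28, so [S] = Km·0.28/(1 − 0.28) = 0.11 × 0.3889.
[S] = 0.0428 mM.

0.0428 mM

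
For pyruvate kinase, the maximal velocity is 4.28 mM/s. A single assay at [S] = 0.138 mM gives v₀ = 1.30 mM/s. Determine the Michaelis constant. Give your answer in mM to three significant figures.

v/Vmax = 1.30/4.28 = 0.3037 = [S]/(Km+[S]).
So Km + [S] = [S]/0.3037 = 0.4543 mM, giving Km = 0.4543 − 0.138 = 0.316 mM.

0.316 mM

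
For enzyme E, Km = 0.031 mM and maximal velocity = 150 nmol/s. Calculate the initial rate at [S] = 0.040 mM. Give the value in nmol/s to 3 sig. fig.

v = Vmax·[S]/(Km + [S]) = 150 × 0.040 / (0.031 + 0.040)
  = 6.000 / 0.07100 = 84.5 nmol/s.

84.5 nmol/s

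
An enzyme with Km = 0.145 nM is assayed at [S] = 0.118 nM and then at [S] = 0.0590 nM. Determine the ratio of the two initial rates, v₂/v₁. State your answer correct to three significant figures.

0.645

The fractional saturations are [S]/(Km+[S]) = 0.118/0.2630 = 0.4487 and 0.0590/0.2040 = 0.2892.
v₂/v₁ is just their ratio: 0.2892/0.4487 = 0.645.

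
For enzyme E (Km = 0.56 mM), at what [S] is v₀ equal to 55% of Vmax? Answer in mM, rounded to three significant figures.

v/Vmax = [S]/(Km+[S]) = 0.55, so [S] = Km·0.55/(1 − 0.55) = 0.56 × 1.222.
[S] = 0.684 mM.

0.684 mM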